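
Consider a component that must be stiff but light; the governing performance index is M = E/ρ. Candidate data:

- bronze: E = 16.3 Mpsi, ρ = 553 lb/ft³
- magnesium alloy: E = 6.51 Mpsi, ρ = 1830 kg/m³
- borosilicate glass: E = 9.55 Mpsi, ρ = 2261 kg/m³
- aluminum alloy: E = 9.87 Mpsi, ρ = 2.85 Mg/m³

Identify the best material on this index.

borosilicate glass

In SI units:
  bronze: E = 112.4 GPa, ρ = 8858 kg/m³
  magnesium alloy: E = 44.88 GPa, ρ = 1830 kg/m³
  borosilicate glass: E = 65.84 GPa, ρ = 2261 kg/m³
  aluminum alloy: E = 68.05 GPa, ρ = 2850 kg/m³
  borosilicate glass: M = 29.1 MN·m/kg
  magnesium alloy: M = 24.5 MN·m/kg
  aluminum alloy: M = 23.9 MN·m/kg
  bronze: M = 12.7 MN·m/kg
Borosilicate glass has the largest M.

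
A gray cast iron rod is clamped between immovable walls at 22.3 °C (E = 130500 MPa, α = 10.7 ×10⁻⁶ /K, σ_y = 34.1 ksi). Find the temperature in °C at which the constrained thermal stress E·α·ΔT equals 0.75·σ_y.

E = 130500 MPa = 130.5 GPa.
σ_y = 34.1 ksi = 235.1 MPa.
E·α·ΔT = 176.3 MPa ⇒ ΔT = 176.3 / (130.5×10³ × 10.7×10⁻⁶) = 126.3 K.
T = 22.3 + 126.3 = 148.6 °C.

149 °C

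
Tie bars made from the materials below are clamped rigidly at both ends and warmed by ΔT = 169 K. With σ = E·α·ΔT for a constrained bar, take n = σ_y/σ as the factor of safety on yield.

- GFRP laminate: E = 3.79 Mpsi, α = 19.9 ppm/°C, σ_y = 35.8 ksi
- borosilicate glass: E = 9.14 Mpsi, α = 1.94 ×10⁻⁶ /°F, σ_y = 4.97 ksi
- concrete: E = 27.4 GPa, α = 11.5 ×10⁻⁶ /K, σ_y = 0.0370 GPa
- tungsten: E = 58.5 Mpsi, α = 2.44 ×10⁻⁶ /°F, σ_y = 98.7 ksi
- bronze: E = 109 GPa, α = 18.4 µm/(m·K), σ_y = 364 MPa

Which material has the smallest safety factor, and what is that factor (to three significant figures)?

In consistent units (E in GPa, α in ×10⁻⁶/K, σ_y in MPa):
  GFRP laminate: E = 26.13, α = 19.9, σ_y = 246.8 → σ = 87.9 MPa, n = 2.81
  borosilicate glass: E = 63.02, α = 3.49, σ_y = 34.27 → σ = 37.2 MPa, n = 0.921
  concrete: E = 27.40, α = 11.5, σ_y = 37.00 → σ = 53.3 MPa, n = 0.695
  tungsten: E = 403.3, α = 4.39, σ_y = 680.5 → σ = 299 MPa, n = 2.27
  bronze: E = 109.0, α = 18.4, σ_y = 364.0 → σ = 339 MPa, n = 1.07
The minimum is concrete at n = 0.695.

concrete, n = 0.695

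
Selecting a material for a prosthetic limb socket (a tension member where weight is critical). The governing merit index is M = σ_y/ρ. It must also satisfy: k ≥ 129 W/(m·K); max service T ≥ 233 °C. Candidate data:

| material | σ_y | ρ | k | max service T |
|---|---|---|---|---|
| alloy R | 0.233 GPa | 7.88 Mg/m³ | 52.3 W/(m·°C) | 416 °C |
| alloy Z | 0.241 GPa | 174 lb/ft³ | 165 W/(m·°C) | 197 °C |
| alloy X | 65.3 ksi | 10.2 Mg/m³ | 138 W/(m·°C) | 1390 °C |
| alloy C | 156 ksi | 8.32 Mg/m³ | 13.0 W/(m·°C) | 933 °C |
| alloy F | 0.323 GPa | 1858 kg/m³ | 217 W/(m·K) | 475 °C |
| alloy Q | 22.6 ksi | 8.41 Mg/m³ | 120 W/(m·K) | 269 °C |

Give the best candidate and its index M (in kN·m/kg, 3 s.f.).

alloy F, M = 174 kN·m/kg

Screen on constraints: k ≥ 129 W/(m·K); max service T ≥ 233 °C. Survivors: alloy X, alloy F.
After converting to SI:
  alloy X: σ_y = 450.2 MPa, ρ = 10200 kg/m³
  alloy F: σ_y = 323.0 MPa, ρ = 1858 kg/m³
  alloy F: M = 174 kN·m/kg
  alloy X: M = 44.1 kN·m/kg
The maximum is for alloy F.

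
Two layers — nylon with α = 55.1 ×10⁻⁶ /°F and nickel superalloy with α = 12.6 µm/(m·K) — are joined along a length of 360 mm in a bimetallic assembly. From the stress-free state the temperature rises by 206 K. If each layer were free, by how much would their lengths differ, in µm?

6420 µm

nylon: α = 55.1×10⁻⁶/°F × 9/5 = 99.2×10⁻⁶/K.
Δα = |99.2 − 12.6|×10⁻⁶/K = 86.6×10⁻⁶/K.
ΔL_mismatch = Δα·L·ΔT = 86.6×10⁻⁶ × 360.0 mm × 206.0 K = 6420 µm.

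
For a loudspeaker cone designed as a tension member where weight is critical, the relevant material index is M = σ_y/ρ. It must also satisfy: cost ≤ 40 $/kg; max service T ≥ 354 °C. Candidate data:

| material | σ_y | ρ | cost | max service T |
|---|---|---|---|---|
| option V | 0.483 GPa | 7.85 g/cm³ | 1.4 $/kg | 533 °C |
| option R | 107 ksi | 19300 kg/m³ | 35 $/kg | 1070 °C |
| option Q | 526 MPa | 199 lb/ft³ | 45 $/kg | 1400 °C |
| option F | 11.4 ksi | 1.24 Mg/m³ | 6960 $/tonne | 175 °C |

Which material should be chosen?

option V

Screen on constraints: cost ≤ 40 $/kg; max service T ≥ 354 °C. Survivors: option V, option R.
Convert each candidate to consistent units, then evaluate M:
  option V: σ_y = 483.0 MPa, ρ = 7850 kg/m³
  option R: σ_y = 737.7 MPa, ρ = 19300 kg/m³
  option V: M = 61.5 kN·m/kg
  option R: M = 38.2 kN·m/kg
Option V ranks first.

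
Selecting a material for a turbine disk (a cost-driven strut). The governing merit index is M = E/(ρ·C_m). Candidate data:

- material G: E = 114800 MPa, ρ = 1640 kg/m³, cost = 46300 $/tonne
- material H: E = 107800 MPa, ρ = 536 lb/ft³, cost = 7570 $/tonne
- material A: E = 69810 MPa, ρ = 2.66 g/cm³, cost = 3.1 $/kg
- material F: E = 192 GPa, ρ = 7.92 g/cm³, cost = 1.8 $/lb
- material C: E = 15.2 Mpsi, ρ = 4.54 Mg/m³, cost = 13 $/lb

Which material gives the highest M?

Normalizing units and computing the index:
  material G: E = 114.8 GPa, ρ = 1640 kg/m³, cost = 46.30 $/kg
  material H: E = 107.8 GPa, ρ = 8586 kg/m³, cost = 7.570 $/kg
  material A: E = 69.81 GPa, ρ = 2660 kg/m³, cost = 3.100 $/kg
  material F: E = 192.0 GPa, ρ = 7920 kg/m³, cost = 3.968 $/kg
  material C: E = 104.8 GPa, ρ = 4540 kg/m³, cost = 28.66 $/kg
  material A: M = 8.47 MN·m per $
  material F: M = 6.11 MN·m per $
  material H: M = 1.66 MN·m per $
  material G: M = 1.51 MN·m per $
  material C: M = 0.805 MN·m per $
The maximum is for material A.

material A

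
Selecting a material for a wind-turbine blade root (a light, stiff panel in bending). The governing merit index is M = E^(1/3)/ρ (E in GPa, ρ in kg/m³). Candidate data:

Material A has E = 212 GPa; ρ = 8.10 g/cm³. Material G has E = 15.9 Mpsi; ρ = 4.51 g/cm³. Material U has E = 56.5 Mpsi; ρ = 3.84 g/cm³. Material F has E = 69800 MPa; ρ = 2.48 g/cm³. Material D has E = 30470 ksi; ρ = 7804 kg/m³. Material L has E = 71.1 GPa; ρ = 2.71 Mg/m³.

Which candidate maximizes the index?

material U

Normalizing units and computing the index:
  material A: E = 212.0 GPa, ρ = 8100 kg/m³
  material G: E = 109.6 GPa, ρ = 4510 kg/m³
  material U: E = 389.6 GPa, ρ = 3840 kg/m³
  material F: E = 69.80 GPa, ρ = 2480 kg/m³
  material D: E = 210.1 GPa, ρ = 7804 kg/m³
  material L: E = 71.10 GPa, ρ = 2710 kg/m³
  material U: M = 1.90×10⁻³
  material F: M = 1.66×10⁻³
  material L: M = 1.53×10⁻³
  material G: M = 1.06×10⁻³
  material D: M = 0.762×10⁻³
  material A: M = 0.736×10⁻³
Highest index: material U.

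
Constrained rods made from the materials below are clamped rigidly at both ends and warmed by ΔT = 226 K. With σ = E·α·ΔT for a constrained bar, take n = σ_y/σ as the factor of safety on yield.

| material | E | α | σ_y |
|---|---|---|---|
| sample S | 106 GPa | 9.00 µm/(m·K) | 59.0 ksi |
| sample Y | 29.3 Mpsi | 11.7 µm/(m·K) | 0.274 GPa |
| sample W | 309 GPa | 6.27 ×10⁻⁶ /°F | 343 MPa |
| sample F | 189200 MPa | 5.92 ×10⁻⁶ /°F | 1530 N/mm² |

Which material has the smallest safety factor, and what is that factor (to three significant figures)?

In consistent units (E in GPa, α in ×10⁻⁶/K, σ_y in MPa):
  sample S: E = 106.0, α = 9.00, σ_y = 406.8 → σ = 216 MPa, n = 1.89
  sample Y: E = 202.0, α = 11.7, σ_y = 274.0 → σ = 534 MPa, n = 0.513
  sample W: E = 309.0, α = 11.3, σ_y = 343.0 → σ = 788 MPa, n = 0.435
  sample F: E = 189.2, α = 10.7, σ_y = 1530 → σ = 456 MPa, n = 3.36
Sample W has the lowest safety factor, n = 0.435.

sample W, n = 0.435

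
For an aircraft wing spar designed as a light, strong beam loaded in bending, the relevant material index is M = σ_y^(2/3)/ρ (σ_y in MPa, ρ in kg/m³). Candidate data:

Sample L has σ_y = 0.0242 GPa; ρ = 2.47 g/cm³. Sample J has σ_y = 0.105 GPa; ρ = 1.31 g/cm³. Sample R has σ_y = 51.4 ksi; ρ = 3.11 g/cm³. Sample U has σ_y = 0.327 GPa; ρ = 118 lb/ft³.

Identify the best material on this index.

Convert each candidate to consistent units, then evaluate M:
  sample L: σ_y = 24.20 MPa, ρ = 2470 kg/m³
  sample J: σ_y = 105.0 MPa, ρ = 1310 kg/m³
  sample R: σ_y = 354.4 MPa, ρ = 3110 kg/m³
  sample U: σ_y = 327.0 MPa, ρ = 1890 kg/m³
  sample U: M = 25.1×10⁻³
  sample J: M = 17.0×10⁻³
  sample R: M = 16.1×10⁻³
  sample L: M = 3.39×10⁻³
The maximum is for sample U.

sample U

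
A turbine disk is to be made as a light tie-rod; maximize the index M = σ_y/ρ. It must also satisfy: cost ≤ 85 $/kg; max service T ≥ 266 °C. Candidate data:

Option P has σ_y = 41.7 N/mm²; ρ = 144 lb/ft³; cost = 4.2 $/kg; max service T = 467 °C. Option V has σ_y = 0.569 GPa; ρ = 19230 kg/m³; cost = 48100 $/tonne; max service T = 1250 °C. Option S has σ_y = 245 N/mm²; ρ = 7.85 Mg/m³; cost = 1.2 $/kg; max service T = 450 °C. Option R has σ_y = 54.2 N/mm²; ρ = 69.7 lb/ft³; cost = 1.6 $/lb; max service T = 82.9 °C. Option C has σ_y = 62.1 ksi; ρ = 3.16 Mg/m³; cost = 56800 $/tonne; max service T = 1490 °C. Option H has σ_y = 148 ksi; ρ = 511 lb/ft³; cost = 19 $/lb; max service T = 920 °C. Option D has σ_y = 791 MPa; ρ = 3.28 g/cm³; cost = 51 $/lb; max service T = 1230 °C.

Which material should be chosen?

Screen on constraints: cost ≤ 85 $/kg; max service T ≥ 266 °C. Survivors: option P, option V, option S, option C, option H.
Putting every candidate on a common basis:
  option P: σ_y = 41.70 MPa, ρ = 2307 kg/m³
  option V: σ_y = 569.0 MPa, ρ = 19230 kg/m³
  option S: σ_y = 245.0 MPa, ρ = 7850 kg/m³
  option C: σ_y = 428.2 MPa, ρ = 3160 kg/m³
  option H: σ_y = 1020 MPa, ρ = 8185 kg/m³
  option C: M = 135 kN·m/kg
  option H: M = 125 kN·m/kg
  option S: M = 31.2 kN·m/kg
  option V: M = 29.6 kN·m/kg
  option P: M = 18.1 kN·m/kg
Option C ranks first.

option C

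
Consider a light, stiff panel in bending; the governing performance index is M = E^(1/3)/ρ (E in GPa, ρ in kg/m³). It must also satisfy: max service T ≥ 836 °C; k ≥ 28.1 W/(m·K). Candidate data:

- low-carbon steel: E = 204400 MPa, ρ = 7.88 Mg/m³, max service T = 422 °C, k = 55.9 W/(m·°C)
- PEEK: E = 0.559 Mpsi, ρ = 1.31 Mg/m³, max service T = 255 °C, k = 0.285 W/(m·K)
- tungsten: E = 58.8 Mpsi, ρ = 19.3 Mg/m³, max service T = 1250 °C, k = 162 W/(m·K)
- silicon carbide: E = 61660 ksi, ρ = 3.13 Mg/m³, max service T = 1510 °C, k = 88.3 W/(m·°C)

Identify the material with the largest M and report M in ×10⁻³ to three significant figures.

Screen on constraints: max service T ≥ 836 °C; k ≥ 28.1 W/(m·K). Survivors: tungsten, silicon carbide.
Normalizing units and computing the index:
  tungsten: E = 405.4 GPa, ρ = 19300 kg/m³
  silicon carbide: E = 425.1 GPa, ρ = 3130 kg/m³
  silicon carbide: M = 2.40×10⁻³
  tungsten: M = 0.383×10⁻³
Silicon carbide ranks first.

silicon carbide, M = 2.40×10⁻³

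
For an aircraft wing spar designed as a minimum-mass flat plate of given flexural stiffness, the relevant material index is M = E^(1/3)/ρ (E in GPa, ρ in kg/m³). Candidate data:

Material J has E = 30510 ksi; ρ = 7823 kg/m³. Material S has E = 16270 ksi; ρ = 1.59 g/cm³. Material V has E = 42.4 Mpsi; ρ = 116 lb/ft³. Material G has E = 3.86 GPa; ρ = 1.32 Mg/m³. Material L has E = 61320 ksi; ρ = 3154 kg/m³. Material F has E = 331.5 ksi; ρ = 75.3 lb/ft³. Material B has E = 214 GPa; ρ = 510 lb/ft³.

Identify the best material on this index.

material V

Putting every candidate on a common basis:
  material J: E = 210.4 GPa, ρ = 7823 kg/m³
  material S: E = 112.2 GPa, ρ = 1590 kg/m³
  material V: E = 292.3 GPa, ρ = 1858 kg/m³
  material G: E = 3.860 GPa, ρ = 1320 kg/m³
  material L: E = 422.8 GPa, ρ = 3154 kg/m³
  material F: E = 2.286 GPa, ρ = 1206 kg/m³
  material B: E = 214.0 GPa, ρ = 8169 kg/m³
  material V: M = 3.57×10⁻³
  material S: M = 3.03×10⁻³
  material L: M = 2.38×10⁻³
  material G: M = 1.19×10⁻³
  material F: M = 1.09×10⁻³
  material J: M = 0.760×10⁻³
  material B: M = 0.732×10⁻³
Highest index: material V.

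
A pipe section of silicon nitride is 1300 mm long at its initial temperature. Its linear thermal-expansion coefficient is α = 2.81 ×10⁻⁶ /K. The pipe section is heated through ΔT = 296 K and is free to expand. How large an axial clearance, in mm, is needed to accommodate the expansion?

1.08 mm

ΔL = α·L₀·ΔT = 2.81×10⁻⁶ × 1300 mm × 296.0 K = 1.08 mm.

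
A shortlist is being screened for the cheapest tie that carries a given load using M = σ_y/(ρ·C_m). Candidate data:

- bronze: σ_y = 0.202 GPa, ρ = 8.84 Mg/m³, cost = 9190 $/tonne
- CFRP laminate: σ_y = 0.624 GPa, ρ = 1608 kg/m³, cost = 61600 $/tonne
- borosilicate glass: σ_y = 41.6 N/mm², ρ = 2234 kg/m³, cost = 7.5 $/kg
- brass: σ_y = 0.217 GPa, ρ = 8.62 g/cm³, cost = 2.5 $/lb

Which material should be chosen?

CFRP laminate

Convert each candidate to consistent units, then evaluate M:
  bronze: σ_y = 202.0 MPa, ρ = 8840 kg/m³, cost = 9.190 $/kg
  CFRP laminate: σ_y = 624.0 MPa, ρ = 1608 kg/m³, cost = 61.60 $/kg
  borosilicate glass: σ_y = 41.60 MPa, ρ = 2234 kg/m³, cost = 7.500 $/kg
  brass: σ_y = 217.0 MPa, ρ = 8620 kg/m³, cost = 5.511 $/kg
  CFRP laminate: M = 6.30 kN·m per $
  brass: M = 4.57 kN·m per $
  bronze: M = 2.49 kN·m per $
  borosilicate glass: M = 2.48 kN·m per $
The maximum is for CFRP laminate.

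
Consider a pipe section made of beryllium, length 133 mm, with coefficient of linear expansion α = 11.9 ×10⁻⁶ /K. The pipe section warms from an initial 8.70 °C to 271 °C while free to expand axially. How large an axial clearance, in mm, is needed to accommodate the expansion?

0.415 mm

ΔT = 271 − 8.70 = 262.3 K.
ΔL = α·L₀·ΔT = 11.9×10⁻⁶ × 133 mm × 262.3 K = 0.415 mm.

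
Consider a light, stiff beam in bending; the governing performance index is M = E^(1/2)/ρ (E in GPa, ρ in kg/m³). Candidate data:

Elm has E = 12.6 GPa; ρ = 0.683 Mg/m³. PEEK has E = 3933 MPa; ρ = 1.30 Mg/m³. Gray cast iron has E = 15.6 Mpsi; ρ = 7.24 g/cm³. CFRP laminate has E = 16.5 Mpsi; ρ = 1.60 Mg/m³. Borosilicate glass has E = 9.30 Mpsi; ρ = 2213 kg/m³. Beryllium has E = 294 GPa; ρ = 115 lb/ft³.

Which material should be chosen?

beryllium

In SI units:
  elm: E = 12.60 GPa, ρ = 683.0 kg/m³
  PEEK: E = 3.933 GPa, ρ = 1300 kg/m³
  gray cast iron: E = 107.6 GPa, ρ = 7240 kg/m³
  CFRP laminate: E = 113.8 GPa, ρ = 1600 kg/m³
  borosilicate glass: E = 64.12 GPa, ρ = 2213 kg/m³
  beryllium: E = 294.0 GPa, ρ = 1842 kg/m³
  beryllium: M = 9.31×10⁻³
  CFRP laminate: M = 6.67×10⁻³
  elm: M = 5.20×10⁻³
  borosilicate glass: M = 3.62×10⁻³
  PEEK: M = 1.53×10⁻³
  gray cast iron: M = 1.43×10⁻³
Highest index: beryllium.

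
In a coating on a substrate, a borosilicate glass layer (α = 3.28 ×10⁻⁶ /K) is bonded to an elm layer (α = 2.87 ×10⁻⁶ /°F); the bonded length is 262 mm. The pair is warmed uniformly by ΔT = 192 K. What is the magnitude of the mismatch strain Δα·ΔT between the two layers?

elm: α = 2.87×10⁻⁶/°F × 9/5 = 5.17×10⁻⁶/K.
Δα = |3.28 − 5.17|×10⁻⁶/K = 1.89×10⁻⁶/K.
Mismatch strain = Δα·ΔT = 1.89×10⁻⁶ × 192.0 = 3.62×10⁻⁴.

3.62×10⁻⁴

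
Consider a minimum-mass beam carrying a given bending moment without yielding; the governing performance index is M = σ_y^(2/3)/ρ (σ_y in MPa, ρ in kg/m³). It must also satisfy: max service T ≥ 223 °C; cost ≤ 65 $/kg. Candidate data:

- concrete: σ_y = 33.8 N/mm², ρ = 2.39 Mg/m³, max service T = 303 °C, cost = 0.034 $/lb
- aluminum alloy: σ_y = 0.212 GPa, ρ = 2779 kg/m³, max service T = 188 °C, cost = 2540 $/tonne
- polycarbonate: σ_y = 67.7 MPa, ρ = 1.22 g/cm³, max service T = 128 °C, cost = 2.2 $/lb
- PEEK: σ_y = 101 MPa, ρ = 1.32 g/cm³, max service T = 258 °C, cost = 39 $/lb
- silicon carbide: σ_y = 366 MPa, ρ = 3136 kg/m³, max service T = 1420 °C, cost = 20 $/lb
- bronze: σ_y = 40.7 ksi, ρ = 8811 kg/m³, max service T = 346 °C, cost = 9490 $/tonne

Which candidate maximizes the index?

Screen on constraints: max service T ≥ 223 °C; cost ≤ 65 $/kg. Survivors: concrete, silicon carbide, bronze.
In SI units:
  concrete: σ_y = 33.80 MPa, ρ = 2390 kg/m³
  silicon carbide: σ_y = 366.0 MPa, ρ = 3136 kg/m³
  bronze: σ_y = 280.6 MPa, ρ = 8811 kg/m³
  silicon carbide: M = 16.3×10⁻³
  bronze: M = 4.86×10⁻³
  concrete: M = 4.37×10⁻³
Silicon carbide has the largest M.

silicon carbide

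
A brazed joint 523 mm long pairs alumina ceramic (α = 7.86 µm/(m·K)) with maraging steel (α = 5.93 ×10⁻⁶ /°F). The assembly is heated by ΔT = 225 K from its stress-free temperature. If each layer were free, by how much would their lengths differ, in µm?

maraging steel: α = 5.93×10⁻⁶/°F × 9/5 = 10.7×10⁻⁶/K.
Δα = |7.86 − 10.7|×10⁻⁶/K = 2.81×10⁻⁶/K.
ΔL_mismatch = Δα·L·ΔT = 2.81×10⁻⁶ × 523.0 mm × 225.0 K = 331 µm.

331 µm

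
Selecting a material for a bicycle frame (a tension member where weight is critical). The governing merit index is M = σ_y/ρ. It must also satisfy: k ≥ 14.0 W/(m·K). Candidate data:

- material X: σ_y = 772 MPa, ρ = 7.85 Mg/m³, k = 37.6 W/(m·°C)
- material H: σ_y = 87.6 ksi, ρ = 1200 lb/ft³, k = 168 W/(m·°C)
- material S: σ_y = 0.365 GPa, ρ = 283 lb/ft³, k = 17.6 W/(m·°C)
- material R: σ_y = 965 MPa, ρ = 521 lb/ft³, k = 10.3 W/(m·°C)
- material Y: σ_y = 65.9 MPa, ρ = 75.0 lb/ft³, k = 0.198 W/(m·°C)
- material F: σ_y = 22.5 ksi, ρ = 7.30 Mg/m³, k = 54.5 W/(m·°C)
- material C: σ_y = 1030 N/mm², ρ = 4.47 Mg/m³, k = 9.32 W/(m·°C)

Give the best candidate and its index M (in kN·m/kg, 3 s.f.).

material X, M = 98.3 kN·m/kg

Screen on constraints: k ≥ 14.0 W/(m·K). Survivors: material X, material H, material S, material F.
Convert each candidate to consistent units, then evaluate M:
  material X: σ_y = 772.0 MPa, ρ = 7850 kg/m³
  material H: σ_y = 604.0 MPa, ρ = 19220 kg/m³
  material S: σ_y = 365.0 MPa, ρ = 4533 kg/m³
  material F: σ_y = 155.1 MPa, ρ = 7300 kg/m³
  material X: M = 98.3 kN·m/kg
  material S: M = 80.5 kN·m/kg
  material H: M = 31.4 kN·m/kg
  material F: M = 21.3 kN·m/kg
Highest index: material X.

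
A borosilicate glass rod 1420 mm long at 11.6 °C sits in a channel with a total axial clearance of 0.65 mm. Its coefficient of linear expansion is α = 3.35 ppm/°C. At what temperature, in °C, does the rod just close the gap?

148 °C

α·L₀·ΔT = 0.65 mm ⇒ ΔT = 0.65 / (3.35×10⁻⁶ × 1420.0) = 136.6 K.
T = 11.6 + 136.6 = 148.2 °C.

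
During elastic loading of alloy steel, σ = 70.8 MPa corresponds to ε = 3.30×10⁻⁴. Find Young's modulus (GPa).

E = σ/ε = 70.8 MPa / 3.30×10⁻⁴ = 214500 MPa = 215 GPa.

215 GPa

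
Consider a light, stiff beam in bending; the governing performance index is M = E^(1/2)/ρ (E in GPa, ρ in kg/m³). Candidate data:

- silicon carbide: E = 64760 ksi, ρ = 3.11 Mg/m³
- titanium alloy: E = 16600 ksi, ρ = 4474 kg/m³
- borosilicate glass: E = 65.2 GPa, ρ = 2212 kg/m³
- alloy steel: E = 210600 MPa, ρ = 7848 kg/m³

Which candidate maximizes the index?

After converting to SI:
  silicon carbide: E = 446.5 GPa, ρ = 3110 kg/m³
  titanium alloy: E = 114.5 GPa, ρ = 4474 kg/m³
  borosilicate glass: E = 65.20 GPa, ρ = 2212 kg/m³
  alloy steel: E = 210.6 GPa, ρ = 7848 kg/m³
  silicon carbide: M = 6.79×10⁻³
  borosilicate glass: M = 3.65×10⁻³
  titanium alloy: M = 2.39×10⁻³
  alloy steel: M = 1.85×10⁻³
The maximum is for silicon carbide.

silicon carbide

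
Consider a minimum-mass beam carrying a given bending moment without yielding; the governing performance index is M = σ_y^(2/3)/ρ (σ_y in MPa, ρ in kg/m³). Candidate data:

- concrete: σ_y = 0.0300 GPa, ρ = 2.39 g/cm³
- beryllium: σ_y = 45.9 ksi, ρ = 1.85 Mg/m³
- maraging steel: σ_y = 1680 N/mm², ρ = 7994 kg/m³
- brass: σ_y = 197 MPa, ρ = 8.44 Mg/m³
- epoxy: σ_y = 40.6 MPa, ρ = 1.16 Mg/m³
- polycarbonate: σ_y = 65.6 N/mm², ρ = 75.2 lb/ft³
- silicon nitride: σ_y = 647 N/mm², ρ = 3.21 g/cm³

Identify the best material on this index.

beryllium

Normalizing units and computing the index:
  concrete: σ_y = 30.00 MPa, ρ = 2390 kg/m³
  beryllium: σ_y = 316.5 MPa, ρ = 1850 kg/m³
  maraging steel: σ_y = 1680 MPa, ρ = 7994 kg/m³
  brass: σ_y = 197.0 MPa, ρ = 8440 kg/m³
  epoxy: σ_y = 40.60 MPa, ρ = 1160 kg/m³
  polycarbonate: σ_y = 65.60 MPa, ρ = 1205 kg/m³
  silicon nitride: σ_y = 647.0 MPa, ρ = 3210 kg/m³
  beryllium: M = 25.1×10⁻³
  silicon nitride: M = 23.3×10⁻³
  maraging steel: M = 17.7×10⁻³
  polycarbonate: M = 13.5×10⁻³
  epoxy: M = 10.2×10⁻³
  concrete: M = 4.04×10⁻³
  brass: M = 4.01×10⁻³
The maximum is for beryllium.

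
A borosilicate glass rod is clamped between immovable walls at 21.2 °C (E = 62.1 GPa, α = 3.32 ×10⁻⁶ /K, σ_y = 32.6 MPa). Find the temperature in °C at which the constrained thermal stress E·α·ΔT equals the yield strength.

179 °C

E·α·ΔT = 32.60 MPa ⇒ ΔT = 32.60 / (62.10×10³ × 3.32×10⁻⁶) = 158.1 K.
T = 21.2 + 158.1 = 179.3 °C.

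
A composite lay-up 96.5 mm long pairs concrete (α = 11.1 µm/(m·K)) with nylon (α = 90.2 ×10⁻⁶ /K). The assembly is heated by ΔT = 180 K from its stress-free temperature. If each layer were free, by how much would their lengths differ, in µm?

Δα = |11.1 − 90.2|×10⁻⁶/K = 79.1×10⁻⁶/K.
ΔL_mismatch = Δα·L·ΔT = 79.1×10⁻⁶ × 96.5 mm × 180.0 K = 1370 µm.

1370 µm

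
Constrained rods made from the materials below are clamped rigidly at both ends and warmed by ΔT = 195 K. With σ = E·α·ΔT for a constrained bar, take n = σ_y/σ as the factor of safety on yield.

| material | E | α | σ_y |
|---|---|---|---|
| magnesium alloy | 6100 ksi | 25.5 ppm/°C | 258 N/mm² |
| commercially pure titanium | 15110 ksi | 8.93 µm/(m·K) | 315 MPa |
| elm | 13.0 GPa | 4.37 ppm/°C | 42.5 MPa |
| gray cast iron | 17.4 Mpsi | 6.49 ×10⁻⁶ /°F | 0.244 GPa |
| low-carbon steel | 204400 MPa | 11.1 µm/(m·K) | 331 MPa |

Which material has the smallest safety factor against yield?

low-carbon steel

Per material, after unit conversion:
  magnesium alloy: E = 42.06, α = 25.5, σ_y = 258.0 → σ = 209 MPa, n = 1.23
  commercially pure titanium: E = 104.2, α = 8.93, σ_y = 315.0 → σ = 181 MPa, n = 1.74
  elm: E = 13.00, α = 4.37, σ_y = 42.50 → σ = 11.1 MPa, n = 3.84
  gray cast iron: E = 120.0, α = 11.7, σ_y = 244.0 → σ = 273 MPa, n = 0.893
  low-carbon steel: E = 204.4, α = 11.1, σ_y = 331.0 → σ = 442 MPa, n = 0.748
Low-carbon steel has the lowest safety factor, n = 0.748.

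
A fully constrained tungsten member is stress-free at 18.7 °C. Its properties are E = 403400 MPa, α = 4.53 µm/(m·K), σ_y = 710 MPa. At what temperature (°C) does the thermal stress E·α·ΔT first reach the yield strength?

407 °C

E = 403400 MPa = 403.4 GPa.
E·α·ΔT = 710.0 MPa ⇒ ΔT = 710.0 / (403.4×10³ × 4.53×10⁻⁶) = 388.5 K.
T = 18.7 + 388.5 = 407.2 °C.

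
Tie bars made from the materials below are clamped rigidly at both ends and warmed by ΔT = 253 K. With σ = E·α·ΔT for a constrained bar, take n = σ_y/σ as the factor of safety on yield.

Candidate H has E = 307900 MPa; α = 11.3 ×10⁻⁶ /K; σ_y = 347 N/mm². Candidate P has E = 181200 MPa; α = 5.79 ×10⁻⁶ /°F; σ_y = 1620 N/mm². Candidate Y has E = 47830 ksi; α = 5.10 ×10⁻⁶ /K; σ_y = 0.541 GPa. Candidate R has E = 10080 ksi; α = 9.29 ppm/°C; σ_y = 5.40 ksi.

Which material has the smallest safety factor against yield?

Converting E to GPa, α to ×10⁻⁶/K, σ_y to MPa, then σ and n for each:
  candidate H: E = 307.9, α = 11.3, σ_y = 347.0 → σ = 880 MPa, n = 0.394
  candidate P: E = 181.2, α = 10.4, σ_y = 1620 → σ = 478 MPa, n = 3.39
  candidate Y: E = 329.8, α = 5.10, σ_y = 541.0 → σ = 426 MPa, n = 1.27
  candidate R: E = 69.50, α = 9.29, σ_y = 37.23 → σ = 163 MPa, n = 0.228
The minimum is candidate R at n = 0.228.

candidate R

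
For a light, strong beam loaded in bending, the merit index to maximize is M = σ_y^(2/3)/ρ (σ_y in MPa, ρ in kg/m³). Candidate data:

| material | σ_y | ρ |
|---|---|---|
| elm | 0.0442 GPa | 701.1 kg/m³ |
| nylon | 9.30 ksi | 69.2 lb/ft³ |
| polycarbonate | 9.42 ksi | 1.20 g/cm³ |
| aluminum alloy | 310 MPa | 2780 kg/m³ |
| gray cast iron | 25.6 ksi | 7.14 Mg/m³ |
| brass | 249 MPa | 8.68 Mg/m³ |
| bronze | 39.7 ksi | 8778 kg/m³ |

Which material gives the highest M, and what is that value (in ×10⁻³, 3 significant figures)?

In SI units:
  elm: σ_y = 44.20 MPa, ρ = 701.1 kg/m³
  nylon: σ_y = 64.12 MPa, ρ = 1108 kg/m³
  polycarbonate: σ_y = 64.95 MPa, ρ = 1200 kg/m³
  aluminum alloy: σ_y = 310.0 MPa, ρ = 2780 kg/m³
  gray cast iron: σ_y = 176.5 MPa, ρ = 7140 kg/m³
  brass: σ_y = 249.0 MPa, ρ = 8680 kg/m³
  bronze: σ_y = 273.7 MPa, ρ = 8778 kg/m³
  elm: M = 17.8×10⁻³
  aluminum alloy: M = 16.5×10⁻³
  nylon: M = 14.5×10⁻³
  polycarbonate: M = 13.5×10⁻³
  bronze: M = 4.80×10⁻³
  brass: M = 4.56×10⁻³
  gray cast iron: M = 4.41×10⁻³
The maximum is for elm.

elm, M = 17.8×10⁻³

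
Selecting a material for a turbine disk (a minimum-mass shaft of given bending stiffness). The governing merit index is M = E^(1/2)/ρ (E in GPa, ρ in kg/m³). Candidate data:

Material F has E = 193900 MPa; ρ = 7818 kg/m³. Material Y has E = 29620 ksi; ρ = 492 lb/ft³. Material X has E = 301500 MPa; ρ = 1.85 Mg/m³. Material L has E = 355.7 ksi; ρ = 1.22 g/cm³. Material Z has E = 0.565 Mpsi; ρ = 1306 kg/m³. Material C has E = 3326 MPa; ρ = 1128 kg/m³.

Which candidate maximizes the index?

Putting every candidate on a common basis:
  material F: E = 193.9 GPa, ρ = 7818 kg/m³
  material Y: E = 204.2 GPa, ρ = 7881 kg/m³
  material X: E = 301.5 GPa, ρ = 1850 kg/m³
  material L: E = 2.452 GPa, ρ = 1220 kg/m³
  material Z: E = 3.896 GPa, ρ = 1306 kg/m³
  material C: E = 3.326 GPa, ρ = 1128 kg/m³
  material X: M = 9.39×10⁻³
  material Y: M = 1.81×10⁻³
  material F: M = 1.78×10⁻³
  material C: M = 1.62×10⁻³
  material Z: M = 1.51×10⁻³
  material L: M = 1.28×10⁻³
The maximum is for material X.

material X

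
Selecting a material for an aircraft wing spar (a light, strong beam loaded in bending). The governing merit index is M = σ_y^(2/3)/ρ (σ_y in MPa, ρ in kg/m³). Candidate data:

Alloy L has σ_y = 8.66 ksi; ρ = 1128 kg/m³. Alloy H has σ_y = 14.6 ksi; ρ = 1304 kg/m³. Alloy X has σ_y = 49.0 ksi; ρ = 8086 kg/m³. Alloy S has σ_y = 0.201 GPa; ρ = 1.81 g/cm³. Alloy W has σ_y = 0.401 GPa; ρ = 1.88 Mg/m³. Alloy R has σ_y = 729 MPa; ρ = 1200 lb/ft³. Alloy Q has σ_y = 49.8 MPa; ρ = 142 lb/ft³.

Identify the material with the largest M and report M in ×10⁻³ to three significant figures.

Convert each candidate to consistent units, then evaluate M:
  alloy L: σ_y = 59.71 MPa, ρ = 1128 kg/m³
  alloy H: σ_y = 100.7 MPa, ρ = 1304 kg/m³
  alloy X: σ_y = 337.8 MPa, ρ = 8086 kg/m³
  alloy S: σ_y = 201.0 MPa, ρ = 1810 kg/m³
  alloy W: σ_y = 401.0 MPa, ρ = 1880 kg/m³
  alloy R: σ_y = 729.0 MPa, ρ = 19220 kg/m³
  alloy Q: σ_y = 49.80 MPa, ρ = 2275 kg/m³
  alloy W: M = 28.9×10⁻³
  alloy S: M = 19.0×10⁻³
  alloy H: M = 16.6×10⁻³
  alloy L: M = 13.5×10⁻³
  alloy X: M = 6.00×10⁻³
  alloy Q: M = 5.95×10⁻³
  alloy R: M = 4.21×10⁻³
The maximum is for alloy W.

alloy W, M = 28.9×10⁻³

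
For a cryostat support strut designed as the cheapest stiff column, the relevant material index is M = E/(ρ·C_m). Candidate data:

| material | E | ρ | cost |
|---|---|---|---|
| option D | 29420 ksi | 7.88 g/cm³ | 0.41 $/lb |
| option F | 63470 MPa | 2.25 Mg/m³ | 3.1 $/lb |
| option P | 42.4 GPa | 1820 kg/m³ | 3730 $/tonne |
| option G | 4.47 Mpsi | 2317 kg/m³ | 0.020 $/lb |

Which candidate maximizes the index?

option G

Convert each candidate to consistent units, then evaluate M:
  option D: E = 202.8 GPa, ρ = 7880 kg/m³, cost = 0.9039 $/kg
  option F: E = 63.47 GPa, ρ = 2250 kg/m³, cost = 6.834 $/kg
  option P: E = 42.40 GPa, ρ = 1820 kg/m³, cost = 3.730 $/kg
  option G: E = 30.82 GPa, ρ = 2317 kg/m³, cost = 0.04409 $/kg
  option G: M = 302 MN·m per $
  option D: M = 28.5 MN·m per $
  option P: M = 6.25 MN·m per $
  option F: M = 4.13 MN·m per $
Option G has the largest M.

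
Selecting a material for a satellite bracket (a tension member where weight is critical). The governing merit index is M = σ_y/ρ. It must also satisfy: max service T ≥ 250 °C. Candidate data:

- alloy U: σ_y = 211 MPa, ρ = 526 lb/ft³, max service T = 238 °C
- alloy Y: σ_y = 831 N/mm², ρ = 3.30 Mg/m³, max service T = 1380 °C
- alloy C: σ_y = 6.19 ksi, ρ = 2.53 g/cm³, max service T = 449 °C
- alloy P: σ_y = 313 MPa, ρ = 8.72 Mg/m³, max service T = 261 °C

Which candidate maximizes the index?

alloy Y

Screen on constraints: max service T ≥ 250 °C. Survivors: alloy Y, alloy C, alloy P.
Normalizing units and computing the index:
  alloy Y: σ_y = 831.0 MPa, ρ = 3300 kg/m³
  alloy C: σ_y = 42.68 MPa, ρ = 2530 kg/m³
  alloy P: σ_y = 313.0 MPa, ρ = 8720 kg/m³
  alloy Y: M = 252 kN·m/kg
  alloy P: M = 35.9 kN·m/kg
  alloy C: M = 16.9 kN·m/kg
Highest index: alloy Y.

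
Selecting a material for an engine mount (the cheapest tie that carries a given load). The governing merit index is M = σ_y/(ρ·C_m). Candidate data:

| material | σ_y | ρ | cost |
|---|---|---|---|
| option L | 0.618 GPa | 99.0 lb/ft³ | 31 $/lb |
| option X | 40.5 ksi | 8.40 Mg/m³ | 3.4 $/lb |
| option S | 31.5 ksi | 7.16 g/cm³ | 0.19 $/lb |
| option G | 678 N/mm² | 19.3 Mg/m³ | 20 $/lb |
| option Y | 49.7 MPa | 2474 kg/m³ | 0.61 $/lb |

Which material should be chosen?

In SI units:
  option L: σ_y = 618.0 MPa, ρ = 1586 kg/m³, cost = 68.34 $/kg
  option X: σ_y = 279.2 MPa, ρ = 8400 kg/m³, cost = 7.496 $/kg
  option S: σ_y = 217.2 MPa, ρ = 7160 kg/m³, cost = 0.4189 $/kg
  option G: σ_y = 678.0 MPa, ρ = 19300 kg/m³, cost = 44.09 $/kg
  option Y: σ_y = 49.70 MPa, ρ = 2474 kg/m³, cost = 1.345 $/kg
  option S: M = 72.4 kN·m per $
  option Y: M = 14.9 kN·m per $
  option L: M = 5.70 kN·m per $
  option X: M = 4.43 kN·m per $
  option G: M = 0.797 kN·m per $
Option S has the largest M.

option S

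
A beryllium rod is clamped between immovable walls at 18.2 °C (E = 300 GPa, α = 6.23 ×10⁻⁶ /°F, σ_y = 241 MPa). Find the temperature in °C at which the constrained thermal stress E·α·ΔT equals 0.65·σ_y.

64.8 °C

α = 6.23×10⁻⁶/°F × 9/5 = 11.2×10⁻⁶/K.
E·α·ΔT = 156.7 MPa ⇒ ΔT = 156.7 / (300.0×10³ × 11.2×10⁻⁶) = 46.56 K.
T = 18.2 + 46.56 = 64.76 °C.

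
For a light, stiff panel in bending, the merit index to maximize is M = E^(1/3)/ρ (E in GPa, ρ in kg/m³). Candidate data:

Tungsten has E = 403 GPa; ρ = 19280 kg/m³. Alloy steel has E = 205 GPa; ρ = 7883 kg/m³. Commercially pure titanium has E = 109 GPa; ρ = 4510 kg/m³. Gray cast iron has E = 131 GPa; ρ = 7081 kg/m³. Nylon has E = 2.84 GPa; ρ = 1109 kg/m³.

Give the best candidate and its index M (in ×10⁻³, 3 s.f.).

nylon, M = 1.28×10⁻³

Per-candidate index values:
  nylon: M = 1.28×10⁻³
  commercially pure titanium: M = 1.06×10⁻³
  alloy steel: M = 0.748×10⁻³
  gray cast iron: M = 0.717×10⁻³
  tungsten: M = 0.383×10⁻³
The maximum is for nylon.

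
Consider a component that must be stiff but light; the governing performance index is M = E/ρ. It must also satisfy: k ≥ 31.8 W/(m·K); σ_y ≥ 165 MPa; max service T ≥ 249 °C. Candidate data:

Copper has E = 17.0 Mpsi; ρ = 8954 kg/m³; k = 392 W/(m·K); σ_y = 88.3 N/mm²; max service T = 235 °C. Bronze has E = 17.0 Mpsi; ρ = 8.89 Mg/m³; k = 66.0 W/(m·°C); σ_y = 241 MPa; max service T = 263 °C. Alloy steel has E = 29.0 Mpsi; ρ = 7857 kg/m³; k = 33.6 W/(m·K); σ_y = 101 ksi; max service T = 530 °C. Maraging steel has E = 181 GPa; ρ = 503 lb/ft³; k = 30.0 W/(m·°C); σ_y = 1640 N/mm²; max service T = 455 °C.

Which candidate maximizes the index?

alloy steel

Screen on constraints: k ≥ 31.8 W/(m·K); σ_y ≥ 165 MPa; max service T ≥ 249 °C. Survivors: bronze, alloy steel.
Convert each candidate to consistent units, then evaluate M:
  bronze: E = 117.2 GPa, ρ = 8890 kg/m³
  alloy steel: E = 199.9 GPa, ρ = 7857 kg/m³
  alloy steel: M = 25.4 MN·m/kg
  bronze: M = 13.2 MN·m/kg
Alloy steel ranks first.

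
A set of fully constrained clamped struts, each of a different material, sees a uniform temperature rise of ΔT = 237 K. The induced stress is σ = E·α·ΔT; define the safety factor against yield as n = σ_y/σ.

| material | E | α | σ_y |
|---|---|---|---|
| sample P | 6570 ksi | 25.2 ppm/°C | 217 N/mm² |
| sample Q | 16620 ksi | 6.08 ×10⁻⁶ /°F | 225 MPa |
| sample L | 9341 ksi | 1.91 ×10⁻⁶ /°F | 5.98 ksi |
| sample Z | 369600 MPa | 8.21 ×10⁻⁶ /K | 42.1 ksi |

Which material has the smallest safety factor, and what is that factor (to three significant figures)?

With everything in SI (GPa, ×10⁻⁶/K, MPa):
  sample P: E = 45.30, α = 25.2, σ_y = 217.0 → σ = 271 MPa, n = 0.802
  sample Q: E = 114.6, α = 10.9, σ_y = 225.0 → σ = 297 MPa, n = 0.757
  sample L: E = 64.40, α = 3.44, σ_y = 41.23 → σ = 52.5 MPa, n = 0.786
  sample Z: E = 369.6, α = 8.21, σ_y = 290.3 → σ = 719 MPa, n = 0.404
Sample Z has the lowest safety factor, n = 0.404.

sample Z, n = 0.404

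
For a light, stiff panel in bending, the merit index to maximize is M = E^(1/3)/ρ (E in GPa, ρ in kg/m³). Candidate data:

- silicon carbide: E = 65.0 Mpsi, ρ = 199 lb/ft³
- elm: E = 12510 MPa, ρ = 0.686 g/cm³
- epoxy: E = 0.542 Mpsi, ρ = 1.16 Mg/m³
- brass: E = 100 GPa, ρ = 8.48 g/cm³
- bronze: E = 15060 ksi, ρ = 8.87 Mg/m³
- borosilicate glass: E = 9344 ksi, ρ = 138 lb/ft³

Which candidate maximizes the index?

elm

Putting every candidate on a common basis:
  silicon carbide: E = 448.2 GPa, ρ = 3188 kg/m³
  elm: E = 12.51 GPa, ρ = 686.0 kg/m³
  epoxy: E = 3.737 GPa, ρ = 1160 kg/m³
  brass: E = 100.0 GPa, ρ = 8480 kg/m³
  bronze: E = 103.8 GPa, ρ = 8870 kg/m³
  borosilicate glass: E = 64.42 GPa, ρ = 2211 kg/m³
  elm: M = 3.38×10⁻³
  silicon carbide: M = 2.40×10⁻³
  borosilicate glass: M = 1.81×10⁻³
  epoxy: M = 1.34×10⁻³
  brass: M = 0.547×10⁻³
  bronze: M = 0.530×10⁻³
The maximum is for elm.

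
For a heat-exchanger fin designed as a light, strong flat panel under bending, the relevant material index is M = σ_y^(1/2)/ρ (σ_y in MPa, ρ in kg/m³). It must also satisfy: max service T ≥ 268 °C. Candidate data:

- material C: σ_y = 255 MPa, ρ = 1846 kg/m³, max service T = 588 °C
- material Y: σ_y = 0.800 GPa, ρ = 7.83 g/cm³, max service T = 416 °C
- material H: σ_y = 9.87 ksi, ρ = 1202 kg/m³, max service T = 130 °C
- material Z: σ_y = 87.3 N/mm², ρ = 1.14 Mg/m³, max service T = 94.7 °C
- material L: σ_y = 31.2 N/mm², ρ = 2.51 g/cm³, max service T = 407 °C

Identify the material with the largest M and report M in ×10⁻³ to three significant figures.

Screen on constraints: max service T ≥ 268 °C. Survivors: material C, material Y, material L.
Convert each candidate to consistent units, then evaluate M:
  material C: σ_y = 255.0 MPa, ρ = 1846 kg/m³
  material Y: σ_y = 800.0 MPa, ρ = 7830 kg/m³
  material L: σ_y = 31.20 MPa, ρ = 2510 kg/m³
  material C: M = 8.65×10⁻³
  material Y: M = 3.61×10⁻³
  material L: M = 2.23×10⁻³
The maximum is for material C.

material C, M = 8.65×10⁻³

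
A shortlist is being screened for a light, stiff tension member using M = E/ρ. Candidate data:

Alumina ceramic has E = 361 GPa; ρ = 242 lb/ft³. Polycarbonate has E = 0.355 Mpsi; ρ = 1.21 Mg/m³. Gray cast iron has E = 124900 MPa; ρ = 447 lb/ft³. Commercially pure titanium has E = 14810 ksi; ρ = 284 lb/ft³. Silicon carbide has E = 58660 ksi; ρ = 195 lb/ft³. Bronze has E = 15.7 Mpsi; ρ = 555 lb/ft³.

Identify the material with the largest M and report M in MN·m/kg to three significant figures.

silicon carbide, M = 129 MN·m/kg

After converting to SI:
  alumina ceramic: E = 361.0 GPa, ρ = 3876 kg/m³
  polycarbonate: E = 2.448 GPa, ρ = 1210 kg/m³
  gray cast iron: E = 124.9 GPa, ρ = 7160 kg/m³
  commercially pure titanium: E = 102.1 GPa, ρ = 4549 kg/m³
  silicon carbide: E = 404.4 GPa, ρ = 3124 kg/m³
  bronze: E = 108.2 GPa, ρ = 8890 kg/m³
  silicon carbide: M = 129 MN·m/kg
  alumina ceramic: M = 93.1 MN·m/kg
  commercially pure titanium: M = 22.4 MN·m/kg
  gray cast iron: M = 17.4 MN·m/kg
  bronze: M = 12.2 MN·m/kg
  polycarbonate: M = 2.02 MN·m/kg
Silicon carbide ranks first.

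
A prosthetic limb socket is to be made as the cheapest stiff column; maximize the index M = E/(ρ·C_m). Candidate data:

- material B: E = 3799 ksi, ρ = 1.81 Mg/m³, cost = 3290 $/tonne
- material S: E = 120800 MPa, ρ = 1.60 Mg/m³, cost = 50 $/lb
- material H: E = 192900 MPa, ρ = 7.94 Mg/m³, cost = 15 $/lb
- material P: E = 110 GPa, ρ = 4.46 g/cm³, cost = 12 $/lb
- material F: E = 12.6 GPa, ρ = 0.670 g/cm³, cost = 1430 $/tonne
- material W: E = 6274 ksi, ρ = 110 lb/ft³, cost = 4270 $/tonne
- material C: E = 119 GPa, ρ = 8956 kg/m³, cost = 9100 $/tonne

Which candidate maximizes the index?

material F

Convert each candidate to consistent units, then evaluate M:
  material B: E = 26.19 GPa, ρ = 1810 kg/m³, cost = 3.290 $/kg
  material S: E = 120.8 GPa, ρ = 1600 kg/m³, cost = 110.2 $/kg
  material H: E = 192.9 GPa, ρ = 7940 kg/m³, cost = 33.07 $/kg
  material P: E = 110.0 GPa, ρ = 4460 kg/m³, cost = 26.46 $/kg
  material F: E = 12.60 GPa, ρ = 670.0 kg/m³, cost = 1.430 $/kg
  material W: E = 43.26 GPa, ρ = 1762 kg/m³, cost = 4.270 $/kg
  material C: E = 119.0 GPa, ρ = 8956 kg/m³, cost = 9.100 $/kg
  material F: M = 13.2 MN·m per $
  material W: M = 5.75 MN·m per $
  material B: M = 4.40 MN·m per $
  material C: M = 1.46 MN·m per $
  material P: M = 0.932 MN·m per $
  material H: M = 0.735 MN·m per $
  material S: M = 0.685 MN·m per $
Material F ranks first.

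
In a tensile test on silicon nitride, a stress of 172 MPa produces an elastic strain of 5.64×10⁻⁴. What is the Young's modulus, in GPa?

E = σ/ε = 172 MPa / 5.64×10⁻⁴ = 305000 MPa = 305 GPa.

305 GPa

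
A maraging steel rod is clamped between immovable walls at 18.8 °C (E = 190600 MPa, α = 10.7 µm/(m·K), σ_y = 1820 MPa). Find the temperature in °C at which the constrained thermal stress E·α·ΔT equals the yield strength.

911 °C

E = 190600 MPa = 190.6 GPa.
E·α·ΔT = 1820 MPa ⇒ ΔT = 1820 / (190.6×10³ × 10.7×10⁻⁶) = 892.4 K.
T = 18.8 + 892.4 = 911.2 °C.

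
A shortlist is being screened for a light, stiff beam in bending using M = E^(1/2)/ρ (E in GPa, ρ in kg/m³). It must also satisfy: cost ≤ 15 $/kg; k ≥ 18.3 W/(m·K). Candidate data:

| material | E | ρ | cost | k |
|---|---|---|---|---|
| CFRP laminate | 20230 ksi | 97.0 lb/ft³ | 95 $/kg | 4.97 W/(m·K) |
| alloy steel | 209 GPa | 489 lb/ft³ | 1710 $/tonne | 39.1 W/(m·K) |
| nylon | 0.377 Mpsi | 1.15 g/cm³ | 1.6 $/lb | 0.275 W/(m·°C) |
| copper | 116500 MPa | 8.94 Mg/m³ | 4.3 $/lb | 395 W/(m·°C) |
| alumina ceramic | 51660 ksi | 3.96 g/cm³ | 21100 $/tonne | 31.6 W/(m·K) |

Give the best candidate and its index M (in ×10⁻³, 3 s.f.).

alloy steel, M = 1.85×10⁻³

Screen on constraints: cost ≤ 15 $/kg; k ≥ 18.3 W/(m·K). Survivors: alloy steel, copper.
After converting to SI:
  alloy steel: E = 209.0 GPa, ρ = 7833 kg/m³
  copper: E = 116.5 GPa, ρ = 8940 kg/m³
  alloy steel: M = 1.85×10⁻³
  copper: M = 1.21×10⁻³
Alloy steel ranks first.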